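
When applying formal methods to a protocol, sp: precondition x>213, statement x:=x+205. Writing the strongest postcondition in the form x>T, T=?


Formula: sp(P, x:=E) = exists old_x. (x = E[old_x/x]) AND P[old_x/x] (old_x is the value of x before the assignment; eliminate old_x by solving x = E[old_x/x] for old_x)
Step 1: Precondition P: x>213, i.e. old_x > 213
Step 2: Assignment gives x = old_x + 205, so old_x = x - 205
Step 3: Substitute into P: x - 205 > 213
Step 4: Simplify: x > 213+205 = 418

418


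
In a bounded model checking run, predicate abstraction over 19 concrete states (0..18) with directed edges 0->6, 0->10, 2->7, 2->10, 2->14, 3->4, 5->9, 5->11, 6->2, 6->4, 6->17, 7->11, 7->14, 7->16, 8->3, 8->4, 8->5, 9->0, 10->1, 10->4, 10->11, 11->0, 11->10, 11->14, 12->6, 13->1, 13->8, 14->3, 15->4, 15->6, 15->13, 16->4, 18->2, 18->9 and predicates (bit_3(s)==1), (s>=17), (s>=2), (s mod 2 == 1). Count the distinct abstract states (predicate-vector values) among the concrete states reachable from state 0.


BFS from 0:
Concrete reachable: {0, 1, 2, 3, 4, 6, 7, 10, 11, 14, 16, 17}
Abstract via predicates (bit_3(s)==1), (s>=17), (s>=2), (s mod 2 == 1):
  (0,0,0,0) <- {0}
  (0,0,0,1) <- {1}
  (0,0,1,0) <- {2, 4, 6, 16}
  (0,0,1,1) <- {3, 7}
  (0,1,1,1) <- {17}
  (1,0,1,0) <- {10, 14}
  (1,0,1,1) <- {11}
Distinct abstract states = 7

7


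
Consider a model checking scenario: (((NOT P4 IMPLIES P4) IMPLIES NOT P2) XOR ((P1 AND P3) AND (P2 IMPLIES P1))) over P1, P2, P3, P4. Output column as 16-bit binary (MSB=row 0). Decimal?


Formula: (((NOT P4 IMPLIES P4) IMPLIES NOT P2) XOR ((P1 AND P3) AND (P2 IMPLIES P1))) over P1, P2, P3, P4 (16 rows)
Evaluate each row (bits = P1,P2,P3,P4, MSB first):
  row 0 [0000]: (((NOT 0 IMPLIES 0) IMPLIES NOT 0) XOR ((0 AND 0) AND (0 IMPLIES 0))) -> 1
  row 1 [0001]: (((NOT 1 IMPLIES 1) IMPLIES NOT 0) XOR ((0 AND 0) AND (0 IMPLIES 0))) -> 1
  row 2 [0010]: (((NOT 0 IMPLIES 0) IMPLIES NOT 0) XOR ((0 AND 1) AND (0 IMPLIES 0))) -> 1
  row 3 [0011]: (((NOT 1 IMPLIES 1) IMPLIES NOT 0) XOR ((0 AND 1) AND (0 IMPLIES 0))) -> 1
  row 4 [0100]: (((NOT 0 IMPLIES 0) IMPLIES NOT 1) XOR ((0 AND 0) AND (1 IMPLIES 0))) -> 1
  row 5 [0101]: (((NOT 1 IMPLIES 1) IMPLIES NOT 1) XOR ((0 AND 0) AND (1 IMPLIES 0))) -> 0
  row 6 [0110]: (((NOT 0 IMPLIES 0) IMPLIES NOT 1) XOR ((0 AND 1) AND (1 IMPLIES 0))) -> 1
  row 7 [0111]: (((NOT 1 IMPLIES 1) IMPLIES NOT 1) XOR ((0 AND 1) AND (1 IMPLIES 0))) -> 0
  row 8 [1000]: (((NOT 0 IMPLIES 0) IMPLIES NOT 0) XOR ((1 AND 0) AND (0 IMPLIES 1))) -> 1
  row 9 [1001]: (((NOT 1 IMPLIES 1) IMPLIES NOT 0) XOR ((1 AND 0) AND (0 IMPLIES 1))) -> 1
  row 10 [1010]: (((NOT 0 IMPLIES 0) IMPLIES NOT 0) XOR ((1 AND 1) AND (0 IMPLIES 1))) -> 0
  row 11 [1011]: (((NOT 1 IMPLIES 1) IMPLIES NOT 0) XOR ((1 AND 1) AND (0 IMPLIES 1))) -> 0
  row 12 [1100]: (((NOT 0 IMPLIES 0) IMPLIES NOT 1) XOR ((1 AND 0) AND (1 IMPLIES 1))) -> 1
  row 13 [1101]: (((NOT 1 IMPLIES 1) IMPLIES NOT 1) XOR ((1 AND 0) AND (1 IMPLIES 1))) -> 0
  row 14 [1110]: (((NOT 0 IMPLIES 0) IMPLIES NOT 1) XOR ((1 AND 1) AND (1 IMPLIES 1))) -> 0
  row 15 [1111]: (((NOT 1 IMPLIES 1) IMPLIES NOT 1) XOR ((1 AND 1) AND (1 IMPLIES 1))) -> 1
Full result column, 4 rows per line (P1,P2 fixed per line; P3,P4 runs 00..11 left to right):
  rows 0-3 [P1,P2=00]: 1111  = hex F
  rows 4-7 [P1,P2=01]: 1010  = hex A
  rows 8-11 [P1,P2=10]: 1100  = hex C
  rows 12-15 [P1,P2=11]: 1001  = hex 9
Output column (row 0 .. row 15) = 1111101011001001
Output column grouped in 4s = 1111 1010 1100 1001 = 0xFAC9
Convert to decimal digit by digit (value = value*16 + digit):
  F -> 15
  15*16 + 10 (A) = 250
  250*16 + 12 (C) = 4012
  4012*16 + 9 = 64201
Decimal = 64201

64201


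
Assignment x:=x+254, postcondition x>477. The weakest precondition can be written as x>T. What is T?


Formula: wp(x:=E, P) = P[E/x] (substitute E for x in postcondition)
Step 1: Postcondition: x>477
Step 2: Substitute x+254 for x: x+254>477
Step 3: Solve for x: x > 477-254 = 223

223


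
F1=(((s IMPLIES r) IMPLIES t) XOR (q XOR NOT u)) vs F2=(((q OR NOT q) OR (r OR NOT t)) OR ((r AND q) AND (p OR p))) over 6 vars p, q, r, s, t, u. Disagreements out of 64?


F1 = (((s IMPLIES r) IMPLIES t) XOR (q XOR NOT u))
F2 = (((q OR NOT q) OR (r OR NOT t)) OR ((r AND q) AND (p OR p)))
Evaluate both on each of 64 rows (bits = p,q,r,s,t,u):
  row 0 [000000]: F1=1 F2=1 -> 0
  row 1 [000001]: F1=0 F2=1 (differ) -> 1
  row 2 [000010]: F1=0 F2=1 (differ) -> 1
  row 3 [000011]: F1=1 F2=1 -> 0
  row 4 [000100]: F1=0 F2=1 (differ) -> 1
  (every remaining row is evaluated the same way; all 64 results are listed next)
Full result column, 8 rows per line (p,q,r fixed per line; s,t,u runs 000..111 left to right):
  rows 0-7 [p,q,r=000]: 01101010  (ones: 4)
  rows 8-15 [p,q,r=001]: 01100110  (ones: 4)
  rows 16-23 [p,q,r=010]: 10010101  (ones: 4)
  rows 24-31 [p,q,r=011]: 10011001  (ones: 4)
  rows 32-39 [p,q,r=100]: 01101010  (ones: 4)
  rows 40-47 [p,q,r=101]: 01100110  (ones: 4)
  rows 48-55 [p,q,r=110]: 10010101  (ones: 4)
  rows 56-63 [p,q,r=111]: 10011001  (ones: 4)
Disagreements = 4+4+4+4+4+4+4+4 = 32

32


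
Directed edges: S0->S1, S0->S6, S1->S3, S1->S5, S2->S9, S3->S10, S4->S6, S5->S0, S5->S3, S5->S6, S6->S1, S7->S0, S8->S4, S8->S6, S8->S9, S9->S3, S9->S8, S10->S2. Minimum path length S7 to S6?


BFS layer-by-layer from S7:
  dist 0: {S7}
  dist 1: {S0}
  dist 2: {S1, S6}
  -> S6 reached at distance 2
Shortest path length = 2

2


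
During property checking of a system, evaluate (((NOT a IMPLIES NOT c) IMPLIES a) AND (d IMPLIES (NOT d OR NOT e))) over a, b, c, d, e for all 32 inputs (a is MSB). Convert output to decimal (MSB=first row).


Formula: (((NOT a IMPLIES NOT c) IMPLIES a) AND (d IMPLIES (NOT d OR NOT e))) over a, b, c, d, e (32 rows)
Evaluate each row (bits = a,b,c,d,e, MSB first):
  row 0 [00000]: (((NOT 0 IMPLIES NOT 0) IMPLIES 0) AND (0 IMPLIES (NOT 0 OR NOT 0))) -> 0
  row 1 [00001]: (((NOT 0 IMPLIES NOT 0) IMPLIES 0) AND (0 IMPLIES (NOT 0 OR NOT 1))) -> 0
  row 2 [00010]: (((NOT 0 IMPLIES NOT 0) IMPLIES 0) AND (1 IMPLIES (NOT 1 OR NOT 0))) -> 0
  row 3 [00011]: (((NOT 0 IMPLIES NOT 0) IMPLIES 0) AND (1 IMPLIES (NOT 1 OR NOT 1))) -> 0
  row 4 [00100]: (((NOT 0 IMPLIES NOT 1) IMPLIES 0) AND (0 IMPLIES (NOT 0 OR NOT 0))) -> 1
  row 5 [00101]: (((NOT 0 IMPLIES NOT 1) IMPLIES 0) AND (0 IMPLIES (NOT 0 OR NOT 1))) -> 1
  row 6 [00110]: (((NOT 0 IMPLIES NOT 1) IMPLIES 0) AND (1 IMPLIES (NOT 1 OR NOT 0))) -> 1
  row 7 [00111]: (((NOT 0 IMPLIES NOT 1) IMPLIES 0) AND (1 IMPLIES (NOT 1 OR NOT 1))) -> 0
  row 8 [01000]: (((NOT 0 IMPLIES NOT 0) IMPLIES 0) AND (0 IMPLIES (NOT 0 OR NOT 0))) -> 0
  row 9 [01001]: (((NOT 0 IMPLIES NOT 0) IMPLIES 0) AND (0 IMPLIES (NOT 0 OR NOT 1))) -> 0
  row 10 [01010]: (((NOT 0 IMPLIES NOT 0) IMPLIES 0) AND (1 IMPLIES (NOT 1 OR NOT 0))) -> 0
  row 11 [01011]: (((NOT 0 IMPLIES NOT 0) IMPLIES 0) AND (1 IMPLIES (NOT 1 OR NOT 1))) -> 0
  row 12 [01100]: (((NOT 0 IMPLIES NOT 1) IMPLIES 0) AND (0 IMPLIES (NOT 0 OR NOT 0))) -> 1
  row 13 [01101]: (((NOT 0 IMPLIES NOT 1) IMPLIES 0) AND (0 IMPLIES (NOT 0 OR NOT 1))) -> 1
  row 14 [01110]: (((NOT 0 IMPLIES NOT 1) IMPLIES 0) AND (1 IMPLIES (NOT 1 OR NOT 0))) -> 1
  row 15 [01111]: (((NOT 0 IMPLIES NOT 1) IMPLIES 0) AND (1 IMPLIES (NOT 1 OR NOT 1))) -> 0
  row 16 [10000]: (((NOT 1 IMPLIES NOT 0) IMPLIES 1) AND (0 IMPLIES (NOT 0 OR NOT 0))) -> 1
  row 17 [10001]: (((NOT 1 IMPLIES NOT 0) IMPLIES 1) AND (0 IMPLIES (NOT 0 OR NOT 1))) -> 1
  row 18 [10010]: (((NOT 1 IMPLIES NOT 0) IMPLIES 1) AND (1 IMPLIES (NOT 1 OR NOT 0))) -> 1
  row 19 [10011]: (((NOT 1 IMPLIES NOT 0) IMPLIES 1) AND (1 IMPLIES (NOT 1 OR NOT 1))) -> 0
  row 20 [10100]: (((NOT 1 IMPLIES NOT 1) IMPLIES 1) AND (0 IMPLIES (NOT 0 OR NOT 0))) -> 1
  row 21 [10101]: (((NOT 1 IMPLIES NOT 1) IMPLIES 1) AND (0 IMPLIES (NOT 0 OR NOT 1))) -> 1
  row 22 [10110]: (((NOT 1 IMPLIES NOT 1) IMPLIES 1) AND (1 IMPLIES (NOT 1 OR NOT 0))) -> 1
  row 23 [10111]: (((NOT 1 IMPLIES NOT 1) IMPLIES 1) AND (1 IMPLIES (NOT 1 OR NOT 1))) -> 0
  row 24 [11000]: (((NOT 1 IMPLIES NOT 0) IMPLIES 1) AND (0 IMPLIES (NOT 0 OR NOT 0))) -> 1
  row 25 [11001]: (((NOT 1 IMPLIES NOT 0) IMPLIES 1) AND (0 IMPLIES (NOT 0 OR NOT 1))) -> 1
  row 26 [11010]: (((NOT 1 IMPLIES NOT 0) IMPLIES 1) AND (1 IMPLIES (NOT 1 OR NOT 0))) -> 1
  row 27 [11011]: (((NOT 1 IMPLIES NOT 0) IMPLIES 1) AND (1 IMPLIES (NOT 1 OR NOT 1))) -> 0
  row 28 [11100]: (((NOT 1 IMPLIES NOT 1) IMPLIES 1) AND (0 IMPLIES (NOT 0 OR NOT 0))) -> 1
  row 29 [11101]: (((NOT 1 IMPLIES NOT 1) IMPLIES 1) AND (0 IMPLIES (NOT 0 OR NOT 1))) -> 1
  row 30 [11110]: (((NOT 1 IMPLIES NOT 1) IMPLIES 1) AND (1 IMPLIES (NOT 1 OR NOT 0))) -> 1
  row 31 [11111]: (((NOT 1 IMPLIES NOT 1) IMPLIES 1) AND (1 IMPLIES (NOT 1 OR NOT 1))) -> 0
Full result column, 4 rows per line (a,b,c fixed per line; d,e runs 00..11 left to right):
  rows 0-3 [a,b,c=000]: 0000  = hex 0
  rows 4-7 [a,b,c=001]: 1110  = hex E
  rows 8-11 [a,b,c=010]: 0000  = hex 0
  rows 12-15 [a,b,c=011]: 1110  = hex E
  rows 16-19 [a,b,c=100]: 1110  = hex E
  rows 20-23 [a,b,c=101]: 1110  = hex E
  rows 24-27 [a,b,c=110]: 1110  = hex E
  rows 28-31 [a,b,c=111]: 1110  = hex E
Output column (row 0 .. row 31) = 00001110000011101110111011101110
Output column grouped in 4s = 0000 1110 0000 1110 1110 1110 1110 1110 = 0x0E0EEEEE
Convert to decimal digit by digit (value = value*16 + digit):
  0 -> 0
  0*16 + 14 (E) = 14
  14*16 + 0 = 224
  224*16 + 14 (E) = 3598
  3598*16 + 14 (E) = 57582
  57582*16 + 14 (E) = 921326
  921326*16 + 14 (E) = 14741230
  14741230*16 + 14 (E) = 235859694
Decimal = 235859694

235859694


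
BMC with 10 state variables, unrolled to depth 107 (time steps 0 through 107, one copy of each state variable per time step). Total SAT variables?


BMC unrolls to depth k, creating one copy of each state var for steps 0..k.
Step count = 107 + 1 = 108 (steps 0 through 107)
Vars per step = 10
Total = 10 * 108 = 1080

1080


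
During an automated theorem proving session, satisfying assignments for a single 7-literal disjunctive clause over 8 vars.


Step 1: Total=2^8=256
Step 2: Unsat when all 7 false: 2^1=2
Step 3: Sat=256-2=254

254


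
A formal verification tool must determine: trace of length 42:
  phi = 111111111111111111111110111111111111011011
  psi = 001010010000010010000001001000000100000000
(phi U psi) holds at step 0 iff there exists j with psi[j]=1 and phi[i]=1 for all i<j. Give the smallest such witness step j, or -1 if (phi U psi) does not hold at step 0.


(phi U psi) at 0: need smallest j with psi[j]=1 and phi[i]=1 for all i in [0,j).
Scan from step 0:
  step 0: phi=1, psi=0 -> continue
  step 1: phi=1, psi=0 -> continue
  step 2: psi=1 and phi held for [0,2) -> witness found
Witness step = 2

2


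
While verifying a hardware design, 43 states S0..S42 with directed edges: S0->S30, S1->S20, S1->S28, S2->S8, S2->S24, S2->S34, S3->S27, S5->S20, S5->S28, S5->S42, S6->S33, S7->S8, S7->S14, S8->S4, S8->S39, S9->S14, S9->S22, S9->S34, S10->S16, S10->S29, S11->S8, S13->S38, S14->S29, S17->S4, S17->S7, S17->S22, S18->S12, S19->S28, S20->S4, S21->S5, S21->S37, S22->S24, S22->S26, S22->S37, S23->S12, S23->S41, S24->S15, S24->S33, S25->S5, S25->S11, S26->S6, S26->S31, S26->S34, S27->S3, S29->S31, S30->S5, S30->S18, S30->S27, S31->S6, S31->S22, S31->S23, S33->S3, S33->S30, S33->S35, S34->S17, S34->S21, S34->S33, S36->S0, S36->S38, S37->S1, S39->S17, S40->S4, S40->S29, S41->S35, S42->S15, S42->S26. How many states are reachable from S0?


BFS from S0:
  layer 0: {S0}
  layer 1: {S30}
  layer 2: {S5, S18, S27}
  layer 3: {S3, S12, S20, S28, S42}
  layer 4: {S4, S15, S26}
  layer 5: {S6, S31, S34}
  layer 6: {S17, S21, S22, S23, S33}
  layer 7: {S7, S24, S35, S37, S41}
  layer 8: {S1, S8, S14}
  layer 9: {S29, S39}
Reachable set: {S0, S1, S3, S4, S5, S6, S7, S8, S12, S14, S15, S17, S18, S20, S21, S22, S23, S24, S26, S27, S28, S29, S30, S31, S33, S34, S35, S37, S39, S41, S42}
Count = 31

31


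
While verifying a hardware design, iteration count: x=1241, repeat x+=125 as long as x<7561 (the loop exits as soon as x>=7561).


Step 1: x goes from 1241 toward 7561 by 125; the body runs while x<7561, so iterations = ceil((bound-start)/step)
Step 2: Distance=6320
Step 3: ceil(6320/125)=51

51


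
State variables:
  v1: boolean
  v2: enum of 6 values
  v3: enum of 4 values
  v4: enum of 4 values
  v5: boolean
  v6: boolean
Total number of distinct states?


State space = product of domain sizes of all variables.
Domain sizes:
  v1 (boolean): 2
  v2 (enum of 6 values): 6
  v3 (enum of 4 values): 4
  v4 (enum of 4 values): 4
  v5 (boolean): 2
  v6 (boolean): 2
Product = 2 * 6 * 4 * 4 * 2 * 2 = 768

768


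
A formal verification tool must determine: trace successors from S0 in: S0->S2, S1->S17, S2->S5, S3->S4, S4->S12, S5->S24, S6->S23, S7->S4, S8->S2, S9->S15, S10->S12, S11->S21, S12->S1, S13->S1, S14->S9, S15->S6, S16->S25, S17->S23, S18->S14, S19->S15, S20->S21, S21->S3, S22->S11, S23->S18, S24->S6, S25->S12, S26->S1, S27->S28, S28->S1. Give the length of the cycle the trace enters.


Trace from S0 until a state repeats:
  S0 -> S2 -> S5 -> S24 -> S6 -> S23 -> S18 -> S14 -> S9 -> S15 -> S6
S6 first seen at step 4, revisited at step 10.
Cycle length = 10 - 4 = 6

6


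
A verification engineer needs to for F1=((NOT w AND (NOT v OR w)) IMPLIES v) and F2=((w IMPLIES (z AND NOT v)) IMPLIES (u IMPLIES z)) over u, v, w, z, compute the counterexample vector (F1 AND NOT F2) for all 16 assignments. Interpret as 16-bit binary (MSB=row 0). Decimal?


F1 = ((NOT w AND (NOT v OR w)) IMPLIES v)
F2 = ((w IMPLIES (z AND NOT v)) IMPLIES (u IMPLIES z))
Counterexample to F1=>F2 is where F1=1 and F2=0.
Evaluate each row (bits = u,v,w,z, MSB first):
  row 0 [0000]: F1=0 F2=1 -> F1&~F2 -> 0
  row 1 [0001]: F1=0 F2=1 -> F1&~F2 -> 0
  row 2 [0010]: F1=1 F2=1 -> F1&~F2 -> 0
  row 3 [0011]: F1=1 F2=1 -> F1&~F2 -> 0
  row 4 [0100]: F1=1 F2=1 -> F1&~F2 -> 0
  row 5 [0101]: F1=1 F2=1 -> F1&~F2 -> 0
  row 6 [0110]: F1=1 F2=1 -> F1&~F2 -> 0
  row 7 [0111]: F1=1 F2=1 -> F1&~F2 -> 0
  row 8 [1000]: F1=0 F2=0 -> F1&~F2 -> 0
  row 9 [1001]: F1=0 F2=1 -> F1&~F2 -> 0
  row 10 [1010]: F1=1 F2=1 -> F1&~F2 -> 0
  row 11 [1011]: F1=1 F2=1 -> F1&~F2 -> 0
  row 12 [1100]: F1=1 F2=0 -> F1&~F2 -> 1
  row 13 [1101]: F1=1 F2=1 -> F1&~F2 -> 0
  row 14 [1110]: F1=1 F2=1 -> F1&~F2 -> 0
  row 15 [1111]: F1=1 F2=1 -> F1&~F2 -> 0
Full result column, 4 rows per line (u,v fixed per line; w,z runs 00..11 left to right):
  rows 0-3 [u,v=00]: 0000  = hex 0
  rows 4-7 [u,v=01]: 0000  = hex 0
  rows 8-11 [u,v=10]: 0000  = hex 0
  rows 12-15 [u,v=11]: 1000  = hex 8
Counterexample vector (row 0 .. row 15) = 0000000000001000
Output column grouped in 4s = 0000 0000 0000 1000 = 0x0008
Convert to decimal digit by digit (value = value*16 + digit):
  0 -> 0
  0*16 + 0 = 0
  0*16 + 0 = 0
  0*16 + 8 = 8
Decimal = 8

8


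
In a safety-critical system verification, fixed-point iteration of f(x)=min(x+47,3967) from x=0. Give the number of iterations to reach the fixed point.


Step 1: x=0, cap=3967, increment=47
Step 2: x grows by 47 each step until capped at 3967; fixed point is x=3967
Step 3: iterations = ceil(3967/47) = 85

85


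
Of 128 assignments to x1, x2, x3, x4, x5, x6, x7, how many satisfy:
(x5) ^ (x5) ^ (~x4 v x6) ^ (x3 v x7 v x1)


CNF with 4 clauses over 7 vars (128 assignments).
An assignment satisfies CNF iff every clause has >=1 true literal.
Check each row (bits = x1,x2,x3,x4,x5,x6,x7; clause T/F shown):
  row 0 [0000000]: clauses=FFTF -> 0
  row 1 [0000001]: clauses=FFTT -> 0
  row 2 [0000010]: clauses=FFTF -> 0
  row 3 [0000011]: clauses=FFTT -> 0
  row 4 [0000100]: clauses=TTTF -> 0
  (every remaining row is evaluated the same way; all 128 results are listed next)
Full result column, 8 rows per line (x1,x2,x3,x4 fixed per line; x5,x6,x7 runs 000..111 left to right):
  rows 0-7 [x1,x2,x3,x4=0000]: 00000101  (ones: 2)
  rows 8-15 [x1,x2,x3,x4=0001]: 00000001  (ones: 1)
  rows 16-23 [x1,x2,x3,x4=0010]: 00001111  (ones: 4)
  rows 24-31 [x1,x2,x3,x4=0011]: 00000011  (ones: 2)
  rows 32-39 [x1,x2,x3,x4=0100]: 00000101  (ones: 2)
  rows 40-47 [x1,x2,x3,x4=0101]: 00000001  (ones: 1)
  rows 48-55 [x1,x2,x3,x4=0110]: 00001111  (ones: 4)
  rows 56-63 [x1,x2,x3,x4=0111]: 00000011  (ones: 2)
  rows 64-71 [x1,x2,x3,x4=1000]: 00001111  (ones: 4)
  rows 72-79 [x1,x2,x3,x4=1001]: 00000011  (ones: 2)
  rows 80-87 [x1,x2,x3,x4=1010]: 00001111  (ones: 4)
  rows 88-95 [x1,x2,x3,x4=1011]: 00000011  (ones: 2)
  rows 96-103 [x1,x2,x3,x4=1100]: 00001111  (ones: 4)
  rows 104-111 [x1,x2,x3,x4=1101]: 00000011  (ones: 2)
  rows 112-119 [x1,x2,x3,x4=1110]: 00001111  (ones: 4)
  rows 120-127 [x1,x2,x3,x4=1111]: 00000011  (ones: 2)
Satisfying assignments = 2+1+4+2+2+1+4+2+4+2+4+2+4+2+4+2 = 42

42


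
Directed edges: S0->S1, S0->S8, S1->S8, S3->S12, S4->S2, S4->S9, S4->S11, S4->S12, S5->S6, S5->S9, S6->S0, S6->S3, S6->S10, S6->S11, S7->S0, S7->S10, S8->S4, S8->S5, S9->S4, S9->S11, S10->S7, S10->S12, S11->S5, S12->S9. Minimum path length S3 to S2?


BFS layer-by-layer from S3:
  dist 0: {S3}
  dist 1: {S12}
  dist 2: {S9}
  dist 3: {S4, S11}
  dist 4: {S2, S5}
  -> S2 reached at distance 4
Shortest path length = 4

4


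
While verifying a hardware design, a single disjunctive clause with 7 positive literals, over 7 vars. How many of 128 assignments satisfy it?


Step 1: Total=2^7=128
Step 2: Unsat when all 7 false: 2^0=1
Step 3: Sat=128-1=127

127


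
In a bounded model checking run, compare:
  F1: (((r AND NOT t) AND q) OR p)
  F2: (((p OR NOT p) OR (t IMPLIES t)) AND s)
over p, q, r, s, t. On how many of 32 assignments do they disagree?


F1 = (((r AND NOT t) AND q) OR p)
F2 = (((p OR NOT p) OR (t IMPLIES t)) AND s)
Evaluate both on each of 32 rows (bits = p,q,r,s,t):
  row 0 [00000]: F1=0 F2=0 -> 0
  row 1 [00001]: F1=0 F2=0 -> 0
  row 2 [00010]: F1=0 F2=1 (differ) -> 1
  row 3 [00011]: F1=0 F2=1 (differ) -> 1
  row 4 [00100]: F1=0 F2=0 -> 0
  row 5 [00101]: F1=0 F2=0 -> 0
  row 6 [00110]: F1=0 F2=1 (differ) -> 1
  row 7 [00111]: F1=0 F2=1 (differ) -> 1
  row 8 [01000]: F1=0 F2=0 -> 0
  row 9 [01001]: F1=0 F2=0 -> 0
  row 10 [01010]: F1=0 F2=1 (differ) -> 1
  row 11 [01011]: F1=0 F2=1 (differ) -> 1
  row 12 [01100]: F1=1 F2=0 (differ) -> 1
  row 13 [01101]: F1=0 F2=0 -> 0
  row 14 [01110]: F1=1 F2=1 -> 0
  row 15 [01111]: F1=0 F2=1 (differ) -> 1
  row 16 [10000]: F1=1 F2=0 (differ) -> 1
  row 17 [10001]: F1=1 F2=0 (differ) -> 1
  row 18 [10010]: F1=1 F2=1 -> 0
  row 19 [10011]: F1=1 F2=1 -> 0
  row 20 [10100]: F1=1 F2=0 (differ) -> 1
  row 21 [10101]: F1=1 F2=0 (differ) -> 1
  row 22 [10110]: F1=1 F2=1 -> 0
  row 23 [10111]: F1=1 F2=1 -> 0
  row 24 [11000]: F1=1 F2=0 (differ) -> 1
  row 25 [11001]: F1=1 F2=0 (differ) -> 1
  row 26 [11010]: F1=1 F2=1 -> 0
  row 27 [11011]: F1=1 F2=1 -> 0
  row 28 [11100]: F1=1 F2=0 (differ) -> 1
  row 29 [11101]: F1=1 F2=0 (differ) -> 1
  row 30 [11110]: F1=1 F2=1 -> 0
  row 31 [11111]: F1=1 F2=1 -> 0
Full result column, 8 rows per line (p,q fixed per line; r,s,t runs 000..111 left to right):
  rows 0-7 [p,q=00]: 00110011  (ones: 4)
  rows 8-15 [p,q=01]: 00111001  (ones: 4)
  rows 16-23 [p,q=10]: 11001100  (ones: 4)
  rows 24-31 [p,q=11]: 11001100  (ones: 4)
Disagreements = 4+4+4+4 = 16

16


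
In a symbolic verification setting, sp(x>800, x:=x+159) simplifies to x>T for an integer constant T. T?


Formula: sp(P, x:=E) = exists old_x. (x = E[old_x/x]) AND P[old_x/x] (old_x is the value of x before the assignment; eliminate old_x by solving x = E[old_x/x] for old_x)
Step 1: Precondition P: x>800, i.e. old_x > 800
Step 2: Assignment gives x = old_x + 159, so old_x = x - 159
Step 3: Substitute into P: x - 159 > 800
Step 4: Simplify: x > 800+159 = 959

959


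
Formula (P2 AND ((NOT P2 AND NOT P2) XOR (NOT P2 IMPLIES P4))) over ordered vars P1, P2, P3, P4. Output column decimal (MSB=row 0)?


Formula: (P2 AND ((NOT P2 AND NOT P2) XOR (NOT P2 IMPLIES P4))) over P1, P2, P3, P4 (16 rows)
Evaluate each row (bits = P1,P2,P3,P4, MSB first):
  row 0 [0000]: (0 AND ((NOT 0 AND NOT 0) XOR (NOT 0 IMPLIES 0))) -> 0
  row 1 [0001]: (0 AND ((NOT 0 AND NOT 0) XOR (NOT 0 IMPLIES 1))) -> 0
  row 2 [0010]: (0 AND ((NOT 0 AND NOT 0) XOR (NOT 0 IMPLIES 0))) -> 0
  row 3 [0011]: (0 AND ((NOT 0 AND NOT 0) XOR (NOT 0 IMPLIES 1))) -> 0
  row 4 [0100]: (1 AND ((NOT 1 AND NOT 1) XOR (NOT 1 IMPLIES 0))) -> 1
  row 5 [0101]: (1 AND ((NOT 1 AND NOT 1) XOR (NOT 1 IMPLIES 1))) -> 1
  row 6 [0110]: (1 AND ((NOT 1 AND NOT 1) XOR (NOT 1 IMPLIES 0))) -> 1
  row 7 [0111]: (1 AND ((NOT 1 AND NOT 1) XOR (NOT 1 IMPLIES 1))) -> 1
  row 8 [1000]: (0 AND ((NOT 0 AND NOT 0) XOR (NOT 0 IMPLIES 0))) -> 0
  row 9 [1001]: (0 AND ((NOT 0 AND NOT 0) XOR (NOT 0 IMPLIES 1))) -> 0
  row 10 [1010]: (0 AND ((NOT 0 AND NOT 0) XOR (NOT 0 IMPLIES 0))) -> 0
  row 11 [1011]: (0 AND ((NOT 0 AND NOT 0) XOR (NOT 0 IMPLIES 1))) -> 0
  row 12 [1100]: (1 AND ((NOT 1 AND NOT 1) XOR (NOT 1 IMPLIES 0))) -> 1
  row 13 [1101]: (1 AND ((NOT 1 AND NOT 1) XOR (NOT 1 IMPLIES 1))) -> 1
  row 14 [1110]: (1 AND ((NOT 1 AND NOT 1) XOR (NOT 1 IMPLIES 0))) -> 1
  row 15 [1111]: (1 AND ((NOT 1 AND NOT 1) XOR (NOT 1 IMPLIES 1))) -> 1
Full result column, 4 rows per line (P1,P2 fixed per line; P3,P4 runs 00..11 left to right):
  rows 0-3 [P1,P2=00]: 0000  = hex 0
  rows 4-7 [P1,P2=01]: 1111  = hex F
  rows 8-11 [P1,P2=10]: 0000  = hex 0
  rows 12-15 [P1,P2=11]: 1111  = hex F
Output column (row 0 .. row 15) = 0000111100001111
Output column grouped in 4s = 0000 1111 0000 1111 = 0x0F0F
Convert to decimal digit by digit (value = value*16 + digit):
  0 -> 0
  0*16 + 15 (F) = 15
  15*16 + 0 = 240
  240*16 + 15 (F) = 3855
Decimal = 3855

3855


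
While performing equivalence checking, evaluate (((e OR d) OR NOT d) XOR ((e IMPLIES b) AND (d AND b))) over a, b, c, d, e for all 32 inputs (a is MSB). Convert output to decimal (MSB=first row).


Formula: (((e OR d) OR NOT d) XOR ((e IMPLIES b) AND (d AND b))) over a, b, c, d, e (32 rows)
Evaluate each row (bits = a,b,c,d,e, MSB first):
  row 0 [00000]: (((0 OR 0) OR NOT 0) XOR ((0 IMPLIES 0) AND (0 AND 0))) -> 1
  row 1 [00001]: (((1 OR 0) OR NOT 0) XOR ((1 IMPLIES 0) AND (0 AND 0))) -> 1
  row 2 [00010]: (((0 OR 1) OR NOT 1) XOR ((0 IMPLIES 0) AND (1 AND 0))) -> 1
  row 3 [00011]: (((1 OR 1) OR NOT 1) XOR ((1 IMPLIES 0) AND (1 AND 0))) -> 1
  row 4 [00100]: (((0 OR 0) OR NOT 0) XOR ((0 IMPLIES 0) AND (0 AND 0))) -> 1
  row 5 [00101]: (((1 OR 0) OR NOT 0) XOR ((1 IMPLIES 0) AND (0 AND 0))) -> 1
  row 6 [00110]: (((0 OR 1) OR NOT 1) XOR ((0 IMPLIES 0) AND (1 AND 0))) -> 1
  row 7 [00111]: (((1 OR 1) OR NOT 1) XOR ((1 IMPLIES 0) AND (1 AND 0))) -> 1
  row 8 [01000]: (((0 OR 0) OR NOT 0) XOR ((0 IMPLIES 1) AND (0 AND 1))) -> 1
  row 9 [01001]: (((1 OR 0) OR NOT 0) XOR ((1 IMPLIES 1) AND (0 AND 1))) -> 1
  row 10 [01010]: (((0 OR 1) OR NOT 1) XOR ((0 IMPLIES 1) AND (1 AND 1))) -> 0
  row 11 [01011]: (((1 OR 1) OR NOT 1) XOR ((1 IMPLIES 1) AND (1 AND 1))) -> 0
  row 12 [01100]: (((0 OR 0) OR NOT 0) XOR ((0 IMPLIES 1) AND (0 AND 1))) -> 1
  row 13 [01101]: (((1 OR 0) OR NOT 0) XOR ((1 IMPLIES 1) AND (0 AND 1))) -> 1
  row 14 [01110]: (((0 OR 1) OR NOT 1) XOR ((0 IMPLIES 1) AND (1 AND 1))) -> 0
  row 15 [01111]: (((1 OR 1) OR NOT 1) XOR ((1 IMPLIES 1) AND (1 AND 1))) -> 0
  row 16 [10000]: (((0 OR 0) OR NOT 0) XOR ((0 IMPLIES 0) AND (0 AND 0))) -> 1
  row 17 [10001]: (((1 OR 0) OR NOT 0) XOR ((1 IMPLIES 0) AND (0 AND 0))) -> 1
  row 18 [10010]: (((0 OR 1) OR NOT 1) XOR ((0 IMPLIES 0) AND (1 AND 0))) -> 1
  row 19 [10011]: (((1 OR 1) OR NOT 1) XOR ((1 IMPLIES 0) AND (1 AND 0))) -> 1
  row 20 [10100]: (((0 OR 0) OR NOT 0) XOR ((0 IMPLIES 0) AND (0 AND 0))) -> 1
  row 21 [10101]: (((1 OR 0) OR NOT 0) XOR ((1 IMPLIES 0) AND (0 AND 0))) -> 1
  row 22 [10110]: (((0 OR 1) OR NOT 1) XOR ((0 IMPLIES 0) AND (1 AND 0))) -> 1
  row 23 [10111]: (((1 OR 1) OR NOT 1) XOR ((1 IMPLIES 0) AND (1 AND 0))) -> 1
  row 24 [11000]: (((0 OR 0) OR NOT 0) XOR ((0 IMPLIES 1) AND (0 AND 1))) -> 1
  row 25 [11001]: (((1 OR 0) OR NOT 0) XOR ((1 IMPLIES 1) AND (0 AND 1))) -> 1
  row 26 [11010]: (((0 OR 1) OR NOT 1) XOR ((0 IMPLIES 1) AND (1 AND 1))) -> 0
  row 27 [11011]: (((1 OR 1) OR NOT 1) XOR ((1 IMPLIES 1) AND (1 AND 1))) -> 0
  row 28 [11100]: (((0 OR 0) OR NOT 0) XOR ((0 IMPLIES 1) AND (0 AND 1))) -> 1
  row 29 [11101]: (((1 OR 0) OR NOT 0) XOR ((1 IMPLIES 1) AND (0 AND 1))) -> 1
  row 30 [11110]: (((0 OR 1) OR NOT 1) XOR ((0 IMPLIES 1) AND (1 AND 1))) -> 0
  row 31 [11111]: (((1 OR 1) OR NOT 1) XOR ((1 IMPLIES 1) AND (1 AND 1))) -> 0
Full result column, 4 rows per line (a,b,c fixed per line; d,e runs 00..11 left to right):
  rows 0-3 [a,b,c=000]: 1111  = hex F
  rows 4-7 [a,b,c=001]: 1111  = hex F
  rows 8-11 [a,b,c=010]: 1100  = hex C
  rows 12-15 [a,b,c=011]: 1100  = hex C
  rows 16-19 [a,b,c=100]: 1111  = hex F
  rows 20-23 [a,b,c=101]: 1111  = hex F
  rows 24-27 [a,b,c=110]: 1100  = hex C
  rows 28-31 [a,b,c=111]: 1100  = hex C
Output column (row 0 .. row 31) = 11111111110011001111111111001100
Output column grouped in 4s = 1111 1111 1100 1100 1111 1111 1100 1100 = 0xFFCCFFCC
Convert to decimal digit by digit (value = value*16 + digit):
  F -> 15
  15*16 + 15 (F) = 255
  255*16 + 12 (C) = 4092
  4092*16 + 12 (C) = 65484
  65484*16 + 15 (F) = 1047759
  1047759*16 + 15 (F) = 16764159
  16764159*16 + 12 (C) = 268226556
  268226556*16 + 12 (C) = 4291624908
Decimal = 4291624908

4291624908


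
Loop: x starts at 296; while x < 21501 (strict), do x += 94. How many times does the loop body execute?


Step 1: x goes from 296 toward 21501 by 94; the body runs while x<21501, so iterations = ceil((bound-start)/step)
Step 2: Distance=21205
Step 3: ceil(21205/94)=226

226


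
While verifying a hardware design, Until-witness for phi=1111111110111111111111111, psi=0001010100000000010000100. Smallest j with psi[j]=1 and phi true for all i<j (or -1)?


(phi U psi) at 0: need smallest j with psi[j]=1 and phi[i]=1 for all i in [0,j).
Scan from step 0:
  step 0: phi=1, psi=0 -> continue
  step 1: phi=1, psi=0 -> continue
  step 2: phi=1, psi=0 -> continue
  step 3: psi=1 and phi held for [0,3) -> witness found
Witness step = 3

3


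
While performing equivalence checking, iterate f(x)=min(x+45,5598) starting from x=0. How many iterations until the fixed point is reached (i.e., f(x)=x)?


Step 1: x=0, cap=5598, increment=45
Step 2: x grows by 45 each step until capped at 5598; fixed point is x=5598
Step 3: iterations = ceil(5598/45) = 125

125


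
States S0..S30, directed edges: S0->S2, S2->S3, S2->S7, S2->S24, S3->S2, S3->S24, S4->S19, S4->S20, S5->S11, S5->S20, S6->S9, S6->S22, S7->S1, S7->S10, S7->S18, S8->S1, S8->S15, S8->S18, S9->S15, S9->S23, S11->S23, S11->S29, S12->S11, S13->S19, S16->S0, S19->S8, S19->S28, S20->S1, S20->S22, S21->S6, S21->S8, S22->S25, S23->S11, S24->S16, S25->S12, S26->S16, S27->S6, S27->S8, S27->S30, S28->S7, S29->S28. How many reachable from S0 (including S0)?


BFS from S0:
  layer 0: {S0}
  layer 1: {S2}
  layer 2: {S3, S7, S24}
  layer 3: {S1, S10, S16, S18}
Reachable set: {S0, S1, S2, S3, S7, S10, S16, S18, S24}
Count = 9

9


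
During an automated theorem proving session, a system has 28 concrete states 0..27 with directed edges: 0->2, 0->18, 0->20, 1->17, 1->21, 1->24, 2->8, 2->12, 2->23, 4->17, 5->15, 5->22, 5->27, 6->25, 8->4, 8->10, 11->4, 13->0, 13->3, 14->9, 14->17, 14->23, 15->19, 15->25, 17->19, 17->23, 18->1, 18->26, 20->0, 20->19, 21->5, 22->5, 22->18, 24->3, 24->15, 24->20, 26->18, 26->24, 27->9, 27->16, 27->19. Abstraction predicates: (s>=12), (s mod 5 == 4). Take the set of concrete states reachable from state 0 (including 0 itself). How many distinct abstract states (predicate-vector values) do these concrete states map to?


BFS from 0:
Concrete reachable: {0, 1, 2, 3, 4, 5, 8, 9, 10, 12, 15, 16, 17, 18, 19, 20, 21, 22, 23, 24, 25, 26, 27}
Abstract via predicates (s>=12), (s mod 5 == 4):
  (0,0) <- {0, 1, 2, 3, 5, 8, 10}
  (0,1) <- {4, 9}
  (1,0) <- {12, 15, 16, 17, 18, 20, 21, 22, 23, 25, 26, 27}
  (1,1) <- {19, 24}
Distinct abstract states = 4

4


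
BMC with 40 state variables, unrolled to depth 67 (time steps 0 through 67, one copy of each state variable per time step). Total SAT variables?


BMC unrolls to depth k, creating one copy of each state var for steps 0..k.
Step count = 67 + 1 = 68 (steps 0 through 67)
Vars per step = 40
Total = 40 * 68 = 2720

2720


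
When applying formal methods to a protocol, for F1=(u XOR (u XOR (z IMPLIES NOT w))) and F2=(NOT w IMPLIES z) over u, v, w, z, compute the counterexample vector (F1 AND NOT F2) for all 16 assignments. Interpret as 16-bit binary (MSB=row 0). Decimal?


F1 = (u XOR (u XOR (z IMPLIES NOT w)))
F2 = (NOT w IMPLIES z)
Counterexample to F1=>F2 is where F1=1 and F2=0.
Evaluate each row (bits = u,v,w,z, MSB first):
  row 0 [0000]: F1=1 F2=0 -> F1&~F2 -> 1
  row 1 [0001]: F1=1 F2=1 -> F1&~F2 -> 0
  row 2 [0010]: F1=1 F2=1 -> F1&~F2 -> 0
  row 3 [0011]: F1=0 F2=1 -> F1&~F2 -> 0
  row 4 [0100]: F1=1 F2=0 -> F1&~F2 -> 1
  row 5 [0101]: F1=1 F2=1 -> F1&~F2 -> 0
  row 6 [0110]: F1=1 F2=1 -> F1&~F2 -> 0
  row 7 [0111]: F1=0 F2=1 -> F1&~F2 -> 0
  row 8 [1000]: F1=1 F2=0 -> F1&~F2 -> 1
  row 9 [1001]: F1=1 F2=1 -> F1&~F2 -> 0
  row 10 [1010]: F1=1 F2=1 -> F1&~F2 -> 0
  row 11 [1011]: F1=0 F2=1 -> F1&~F2 -> 0
  row 12 [1100]: F1=1 F2=0 -> F1&~F2 -> 1
  row 13 [1101]: F1=1 F2=1 -> F1&~F2 -> 0
  row 14 [1110]: F1=1 F2=1 -> F1&~F2 -> 0
  row 15 [1111]: F1=0 F2=1 -> F1&~F2 -> 0
Full result column, 4 rows per line (u,v fixed per line; w,z runs 00..11 left to right):
  rows 0-3 [u,v=00]: 1000  = hex 8
  rows 4-7 [u,v=01]: 1000  = hex 8
  rows 8-11 [u,v=10]: 1000  = hex 8
  rows 12-15 [u,v=11]: 1000  = hex 8
Counterexample vector (row 0 .. row 15) = 1000100010001000
Output column grouped in 4s = 1000 1000 1000 1000 = 0x8888
Convert to decimal digit by digit (value = value*16 + digit):
  8 -> 8
  8*16 + 8 = 136
  136*16 + 8 = 2184
  2184*16 + 8 = 34952
Decimal = 34952

34952


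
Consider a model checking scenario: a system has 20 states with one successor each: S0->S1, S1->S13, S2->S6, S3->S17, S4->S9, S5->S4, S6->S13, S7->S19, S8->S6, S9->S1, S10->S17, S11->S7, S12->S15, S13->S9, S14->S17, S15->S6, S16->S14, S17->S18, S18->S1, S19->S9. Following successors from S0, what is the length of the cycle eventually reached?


Trace from S0 until a state repeats:
  S0 -> S1 -> S13 -> S9 -> S1
S1 first seen at step 1, revisited at step 4.
Cycle length = 4 - 1 = 3

3


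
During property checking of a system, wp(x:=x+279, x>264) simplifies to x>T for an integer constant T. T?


Formula: wp(x:=E, P) = P[E/x] (substitute E for x in postcondition)
Step 1: Postcondition: x>264
Step 2: Substitute x+279 for x: x+279>264
Step 3: Solve for x: x > 264-279 = -15

-15


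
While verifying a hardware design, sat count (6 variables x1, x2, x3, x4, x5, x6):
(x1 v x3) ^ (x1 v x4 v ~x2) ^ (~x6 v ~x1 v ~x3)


CNF with 3 clauses over 6 vars (64 assignments).
An assignment satisfies CNF iff every clause has >=1 true literal.
Check each row (bits = x1,x2,x3,x4,x5,x6; clause T/F shown):
  row 0 [000000]: clauses=FTT -> 0
  row 1 [000001]: clauses=FTT -> 0
  row 2 [000010]: clauses=FTT -> 0
  row 3 [000011]: clauses=FTT -> 0
  row 4 [000100]: clauses=FTT -> 0
  (every remaining row is evaluated the same way; all 64 results are listed next)
Full result column, 8 rows per line (x1,x2,x3 fixed per line; x4,x5,x6 runs 000..111 left to right):
  rows 0-7 [x1,x2,x3=000]: 00000000  (ones: 0)
  rows 8-15 [x1,x2,x3=001]: 11111111  (ones: 8)
  rows 16-23 [x1,x2,x3=010]: 00000000  (ones: 0)
  rows 24-31 [x1,x2,x3=011]: 00001111  (ones: 4)
  rows 32-39 [x1,x2,x3=100]: 11111111  (ones: 8)
  rows 40-47 [x1,x2,x3=101]: 10101010  (ones: 4)
  rows 48-55 [x1,x2,x3=110]: 11111111  (ones: 8)
  rows 56-63 [x1,x2,x3=111]: 10101010  (ones: 4)
Satisfying assignments = 0+8+0+4+8+4+8+4 = 36

36


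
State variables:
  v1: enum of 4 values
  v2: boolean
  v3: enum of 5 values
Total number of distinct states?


State space = product of domain sizes of all variables.
Domain sizes:
  v1 (enum of 4 values): 4
  v2 (boolean): 2
  v3 (enum of 5 values): 5
Product = 4 * 2 * 5 = 40

40


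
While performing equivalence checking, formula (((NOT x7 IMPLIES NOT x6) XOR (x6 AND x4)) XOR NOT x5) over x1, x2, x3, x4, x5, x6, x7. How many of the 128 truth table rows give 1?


Formula: (((NOT x7 IMPLIES NOT x6) XOR (x6 AND x4)) XOR NOT x5) over 7 vars (128 rows)
Evaluate each row (x1, x2, x3, x4, x5, x6, x7 as bits, MSB first):
  row 0 [0000000]: (((NOT 0 IMPLIES NOT 0) XOR (0 AND 0)) XOR NOT 0) -> 0
  row 1 [0000001]: (((NOT 1 IMPLIES NOT 0) XOR (0 AND 0)) XOR NOT 0) -> 0
  row 2 [0000010]: (((NOT 0 IMPLIES NOT 1) XOR (1 AND 0)) XOR NOT 0) -> 1
  row 3 [0000011]: (((NOT 1 IMPLIES NOT 1) XOR (1 AND 0)) XOR NOT 0) -> 0
  row 4 [0000100]: (((NOT 0 IMPLIES NOT 0) XOR (0 AND 0)) XOR NOT 1) -> 1
  (every remaining row is evaluated the same way; all 128 results are listed next)
Full result column, 8 rows per line (x1,x2,x3,x4 fixed per line; x5,x6,x7 runs 000..111 left to right):
  rows 0-7 [x1,x2,x3,x4=0000]: 00101101  (ones: 4)
  rows 8-15 [x1,x2,x3,x4=0001]: 00011110  (ones: 4)
  rows 16-23 [x1,x2,x3,x4=0010]: 00101101  (ones: 4)
  rows 24-31 [x1,x2,x3,x4=0011]: 00011110  (ones: 4)
  rows 32-39 [x1,x2,x3,x4=0100]: 00101101  (ones: 4)
  rows 40-47 [x1,x2,x3,x4=0101]: 00011110  (ones: 4)
  rows 48-55 [x1,x2,x3,x4=0110]: 00101101  (ones: 4)
  rows 56-63 [x1,x2,x3,x4=0111]: 00011110  (ones: 4)
  rows 64-71 [x1,x2,x3,x4=1000]: 00101101  (ones: 4)
  rows 72-79 [x1,x2,x3,x4=1001]: 00011110  (ones: 4)
  rows 80-87 [x1,x2,x3,x4=1010]: 00101101  (ones: 4)
  rows 88-95 [x1,x2,x3,x4=1011]: 00011110  (ones: 4)
  rows 96-103 [x1,x2,x3,x4=1100]: 00101101  (ones: 4)
  rows 104-111 [x1,x2,x3,x4=1101]: 00011110  (ones: 4)
  rows 112-119 [x1,x2,x3,x4=1110]: 00101101  (ones: 4)
  rows 120-127 [x1,x2,x3,x4=1111]: 00011110  (ones: 4)
Count of 1-rows = 4+4+4+4+4+4+4+4+4+4+4+4+4+4+4+4 = 64

64


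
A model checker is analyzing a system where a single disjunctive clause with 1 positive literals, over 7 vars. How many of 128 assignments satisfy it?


Step 1: Total=2^7=128
Step 2: Unsat when all 1 false: 2^6=64
Step 3: Sat=128-64=64

64


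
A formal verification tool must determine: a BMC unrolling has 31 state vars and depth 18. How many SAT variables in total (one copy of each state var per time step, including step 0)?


BMC unrolls to depth k, creating one copy of each state var for steps 0..k.
Step count = 18 + 1 = 19 (steps 0 through 18)
Vars per step = 31
Total = 31 * 19 = 589

589


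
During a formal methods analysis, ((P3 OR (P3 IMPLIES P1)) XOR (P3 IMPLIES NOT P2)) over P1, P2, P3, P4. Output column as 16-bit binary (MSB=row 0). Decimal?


Formula: ((P3 OR (P3 IMPLIES P1)) XOR (P3 IMPLIES NOT P2)) over P1, P2, P3, P4 (16 rows)
Evaluate each row (bits = P1,P2,P3,P4, MSB first):
  row 0 [0000]: ((0 OR (0 IMPLIES 0)) XOR (0 IMPLIES NOT 0)) -> 0
  row 1 [0001]: ((0 OR (0 IMPLIES 0)) XOR (0 IMPLIES NOT 0)) -> 0
  row 2 [0010]: ((1 OR (1 IMPLIES 0)) XOR (1 IMPLIES NOT 0)) -> 0
  row 3 [0011]: ((1 OR (1 IMPLIES 0)) XOR (1 IMPLIES NOT 0)) -> 0
  row 4 [0100]: ((0 OR (0 IMPLIES 0)) XOR (0 IMPLIES NOT 1)) -> 0
  row 5 [0101]: ((0 OR (0 IMPLIES 0)) XOR (0 IMPLIES NOT 1)) -> 0
  row 6 [0110]: ((1 OR (1 IMPLIES 0)) XOR (1 IMPLIES NOT 1)) -> 1
  row 7 [0111]: ((1 OR (1 IMPLIES 0)) XOR (1 IMPLIES NOT 1)) -> 1
  row 8 [1000]: ((0 OR (0 IMPLIES 1)) XOR (0 IMPLIES NOT 0)) -> 0
  row 9 [1001]: ((0 OR (0 IMPLIES 1)) XOR (0 IMPLIES NOT 0)) -> 0
  row 10 [1010]: ((1 OR (1 IMPLIES 1)) XOR (1 IMPLIES NOT 0)) -> 0
  row 11 [1011]: ((1 OR (1 IMPLIES 1)) XOR (1 IMPLIES NOT 0)) -> 0
  row 12 [1100]: ((0 OR (0 IMPLIES 1)) XOR (0 IMPLIES NOT 1)) -> 0
  row 13 [1101]: ((0 OR (0 IMPLIES 1)) XOR (0 IMPLIES NOT 1)) -> 0
  row 14 [1110]: ((1 OR (1 IMPLIES 1)) XOR (1 IMPLIES NOT 1)) -> 1
  row 15 [1111]: ((1 OR (1 IMPLIES 1)) XOR (1 IMPLIES NOT 1)) -> 1
Full result column, 4 rows per line (P1,P2 fixed per line; P3,P4 runs 00..11 left to right):
  rows 0-3 [P1,P2=00]: 0000  = hex 0
  rows 4-7 [P1,P2=01]: 0011  = hex 3
  rows 8-11 [P1,P2=10]: 0000  = hex 0
  rows 12-15 [P1,P2=11]: 0011  = hex 3
Output column (row 0 .. row 15) = 0000001100000011
Output column grouped in 4s = 0000 0011 0000 0011 = 0x0303
Convert to decimal digit by digit (value = value*16 + digit):
  0 -> 0
  0*16 + 3 = 3
  3*16 + 0 = 48
  48*16 + 3 = 771
Decimal = 771

771


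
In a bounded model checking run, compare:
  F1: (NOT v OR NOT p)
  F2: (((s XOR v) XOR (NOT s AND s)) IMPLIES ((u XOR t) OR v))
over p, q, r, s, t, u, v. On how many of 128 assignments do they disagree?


F1 = (NOT v OR NOT p)
F2 = (((s XOR v) XOR (NOT s AND s)) IMPLIES ((u XOR t) OR v))
Evaluate both on each of 128 rows (bits = p,q,r,s,t,u,v):
  row 0 [0000000]: F1=1 F2=1 -> 0
  row 1 [0000001]: F1=1 F2=1 -> 0
  row 2 [0000010]: F1=1 F2=1 -> 0
  row 3 [0000011]: F1=1 F2=1 -> 0
  row 4 [0000100]: F1=1 F2=1 -> 0
  (every remaining row is evaluated the same way; all 128 results are listed next)
Full result column, 8 rows per line (p,q,r,s fixed per line; t,u,v runs 000..111 left to right):
  rows 0-7 [p,q,r,s=0000]: 00000000  (ones: 0)
  rows 8-15 [p,q,r,s=0001]: 10000010  (ones: 2)
  rows 16-23 [p,q,r,s=0010]: 00000000  (ones: 0)
  rows 24-31 [p,q,r,s=0011]: 10000010  (ones: 2)
  rows 32-39 [p,q,r,s=0100]: 00000000  (ones: 0)
  rows 40-47 [p,q,r,s=0101]: 10000010  (ones: 2)
  rows 48-55 [p,q,r,s=0110]: 00000000  (ones: 0)
  rows 56-63 [p,q,r,s=0111]: 10000010  (ones: 2)
  rows 64-71 [p,q,r,s=1000]: 01010101  (ones: 4)
  rows 72-79 [p,q,r,s=1001]: 11010111  (ones: 6)
  rows 80-87 [p,q,r,s=1010]: 01010101  (ones: 4)
  rows 88-95 [p,q,r,s=1011]: 11010111  (ones: 6)
  rows 96-103 [p,q,r,s=1100]: 01010101  (ones: 4)
  rows 104-111 [p,q,r,s=1101]: 11010111  (ones: 6)
  rows 112-119 [p,q,r,s=1110]: 01010101  (ones: 4)
  rows 120-127 [p,q,r,s=1111]: 11010111  (ones: 6)
Disagreements = 0+2+0+2+0+2+0+2+4+6+4+6+4+6+4+6 = 48

48


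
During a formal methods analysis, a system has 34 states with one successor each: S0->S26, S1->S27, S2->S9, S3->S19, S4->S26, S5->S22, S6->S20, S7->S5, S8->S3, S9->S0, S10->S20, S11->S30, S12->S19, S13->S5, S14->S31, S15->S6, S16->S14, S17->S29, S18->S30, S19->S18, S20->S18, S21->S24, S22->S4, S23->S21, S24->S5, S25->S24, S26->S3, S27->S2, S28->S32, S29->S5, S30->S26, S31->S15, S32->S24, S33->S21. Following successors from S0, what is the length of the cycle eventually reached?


Trace from S0 until a state repeats:
  S0 -> S26 -> S3 -> S19 -> S18 -> S30 -> S26
S26 first seen at step 1, revisited at step 6.
Cycle length = 6 - 1 = 5

5


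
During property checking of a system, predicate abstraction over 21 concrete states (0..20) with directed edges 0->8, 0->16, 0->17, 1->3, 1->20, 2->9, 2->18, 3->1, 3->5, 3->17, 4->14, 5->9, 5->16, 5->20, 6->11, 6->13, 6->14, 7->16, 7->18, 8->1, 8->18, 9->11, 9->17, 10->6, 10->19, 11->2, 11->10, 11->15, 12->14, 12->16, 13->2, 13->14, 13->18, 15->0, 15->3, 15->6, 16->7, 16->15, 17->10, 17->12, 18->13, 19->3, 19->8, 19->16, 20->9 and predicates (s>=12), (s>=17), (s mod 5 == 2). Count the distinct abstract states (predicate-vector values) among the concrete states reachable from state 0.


BFS from 0:
Concrete reachable: {0, 1, 2, 3, 5, 6, 7, 8, 9, 10, 11, 12, 13, 14, 15, 16, 17, 18, 19, 20}
Abstract via predicates (s>=12), (s>=17), (s mod 5 == 2):
  (0,0,0) <- {0, 1, 3, 5, 6, 8, 9, 10, 11}
  (0,0,1) <- {2, 7}
  (1,0,0) <- {13, 14, 15, 16}
  (1,0,1) <- {12}
  (1,1,0) <- {18, 19, 20}
  (1,1,1) <- {17}
Distinct abstract states = 6

6


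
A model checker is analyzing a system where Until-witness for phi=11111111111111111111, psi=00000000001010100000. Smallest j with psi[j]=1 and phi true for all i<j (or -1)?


(phi U psi) at 0: need smallest j with psi[j]=1 and phi[i]=1 for all i in [0,j).
Scan from step 0:
  step 0: phi=1, psi=0 -> continue
  step 1: phi=1, psi=0 -> continue
  step 2: phi=1, psi=0 -> continue
  step 3: phi=1, psi=0 -> continue
  step 10: psi=1 and phi held for [0,10) -> witness found
Witness step = 10

10


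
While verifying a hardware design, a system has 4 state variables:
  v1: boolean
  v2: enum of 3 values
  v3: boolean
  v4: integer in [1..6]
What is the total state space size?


State space = product of domain sizes of all variables.
Domain sizes:
  v1 (boolean): 2
  v2 (enum of 3 values): 3
  v3 (boolean): 2
  v4 (integer in [1..6]): 6
Product = 2 * 3 * 2 * 6 = 72

72
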